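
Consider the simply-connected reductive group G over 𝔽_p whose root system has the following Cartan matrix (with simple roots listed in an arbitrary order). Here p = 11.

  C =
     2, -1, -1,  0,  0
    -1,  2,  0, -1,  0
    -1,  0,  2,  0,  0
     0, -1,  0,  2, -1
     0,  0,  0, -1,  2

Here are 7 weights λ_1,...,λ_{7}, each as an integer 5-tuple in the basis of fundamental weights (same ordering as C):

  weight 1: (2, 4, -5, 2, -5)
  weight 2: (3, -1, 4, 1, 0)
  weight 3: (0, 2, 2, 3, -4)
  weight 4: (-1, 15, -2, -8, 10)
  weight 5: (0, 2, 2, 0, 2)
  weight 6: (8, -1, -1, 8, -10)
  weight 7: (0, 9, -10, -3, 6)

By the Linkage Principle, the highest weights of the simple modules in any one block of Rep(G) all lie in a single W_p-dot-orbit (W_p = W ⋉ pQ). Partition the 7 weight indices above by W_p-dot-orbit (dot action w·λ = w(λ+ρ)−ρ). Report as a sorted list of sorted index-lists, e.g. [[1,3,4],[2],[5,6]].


Cartan matrix: type A_5 (|W|=720); un-permuting the 5 rows.

W_11-reps of the 7 weights in Ā_11 (same 5-coord order as C):

  [1] (1, 3, 3, 1, 3) · [2] (4, 0, 4, 2, 0) · [3] (1, 3, 3, 1, 3) · [4] (4, 0, 4, 2, 0) · [5] (1, 3, 3, 1, 3) · [6] (2, 0, 7, 0, 2) · [7] (4, 0, 4, 2, 0)

3 distinct reps among the 7 weights ⇒ 3 W_11-linkage classes:

[[1, 3, 5], [2, 4, 7], [6]]


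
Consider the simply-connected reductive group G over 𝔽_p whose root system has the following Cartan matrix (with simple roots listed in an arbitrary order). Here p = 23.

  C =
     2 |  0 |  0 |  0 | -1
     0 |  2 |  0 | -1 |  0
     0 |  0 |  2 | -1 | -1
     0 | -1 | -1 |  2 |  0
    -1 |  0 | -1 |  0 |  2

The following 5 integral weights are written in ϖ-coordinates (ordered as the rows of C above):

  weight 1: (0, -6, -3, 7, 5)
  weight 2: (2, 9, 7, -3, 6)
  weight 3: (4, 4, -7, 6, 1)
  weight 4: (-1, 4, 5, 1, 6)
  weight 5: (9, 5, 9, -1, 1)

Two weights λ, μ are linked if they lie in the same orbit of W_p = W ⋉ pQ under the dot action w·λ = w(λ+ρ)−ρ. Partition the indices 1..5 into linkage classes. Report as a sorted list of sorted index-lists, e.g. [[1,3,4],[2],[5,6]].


Type A_5, rank 5, |W|=720; reorder rows/cols to standard.

Alcove-folded reps (p=23, 5 weights, presented ϖ-order):

    λ_1 → (1, 5, 2, 1, 4)
    λ_2 → (0, 5, 6, 2, 7)
    λ_3 → (1, 5, 2, 1, 4)
    λ_4 → (0, 5, 6, 2, 7)
    λ_5 → (5, 1, 10, 0, 2)

3 distinct reps among the 5 weights ⇒ 3 W_23-linkage classes:

[[1, 3], [2, 4], [5]]


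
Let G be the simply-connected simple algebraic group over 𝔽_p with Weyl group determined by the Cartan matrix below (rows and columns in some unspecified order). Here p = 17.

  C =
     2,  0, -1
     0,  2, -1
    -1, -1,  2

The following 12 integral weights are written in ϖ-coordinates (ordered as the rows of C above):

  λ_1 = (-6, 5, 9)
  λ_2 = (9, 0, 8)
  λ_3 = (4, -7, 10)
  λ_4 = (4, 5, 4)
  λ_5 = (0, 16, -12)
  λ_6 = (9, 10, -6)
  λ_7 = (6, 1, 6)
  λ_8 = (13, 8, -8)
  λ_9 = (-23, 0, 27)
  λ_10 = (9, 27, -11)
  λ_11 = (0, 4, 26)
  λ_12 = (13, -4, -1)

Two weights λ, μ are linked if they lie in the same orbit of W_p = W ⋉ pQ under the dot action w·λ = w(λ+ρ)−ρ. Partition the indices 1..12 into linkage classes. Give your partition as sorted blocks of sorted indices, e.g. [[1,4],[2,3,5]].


Cartan matrix: type A_3 (|W|=24); un-permuting the 3 rows.

W_17-reps of the 12 weights in Ā_17 (same 3-coord order as C):

  λ_1 → (5, 6, 5);  λ_2 → (7, 2, 7);  λ_3 → (5, 6, 5);  λ_4 → (5, 6, 5);  λ_5 → (10, 6, 1);  λ_6 → (5, 6, 5);  λ_7 → (7, 2, 7);  λ_8 → (7, 2, 7);  λ_9 → (5, 6, 5);  λ_10 → (10, 6, 1);  λ_11 → (5, 1, 1);  λ_12 → (11, 0, 3)

Linkage partition of the 12 weights (5 classes, p=17):

[[1, 3, 4, 6, 9], [2, 7, 8], [5, 10], [11], [12]]


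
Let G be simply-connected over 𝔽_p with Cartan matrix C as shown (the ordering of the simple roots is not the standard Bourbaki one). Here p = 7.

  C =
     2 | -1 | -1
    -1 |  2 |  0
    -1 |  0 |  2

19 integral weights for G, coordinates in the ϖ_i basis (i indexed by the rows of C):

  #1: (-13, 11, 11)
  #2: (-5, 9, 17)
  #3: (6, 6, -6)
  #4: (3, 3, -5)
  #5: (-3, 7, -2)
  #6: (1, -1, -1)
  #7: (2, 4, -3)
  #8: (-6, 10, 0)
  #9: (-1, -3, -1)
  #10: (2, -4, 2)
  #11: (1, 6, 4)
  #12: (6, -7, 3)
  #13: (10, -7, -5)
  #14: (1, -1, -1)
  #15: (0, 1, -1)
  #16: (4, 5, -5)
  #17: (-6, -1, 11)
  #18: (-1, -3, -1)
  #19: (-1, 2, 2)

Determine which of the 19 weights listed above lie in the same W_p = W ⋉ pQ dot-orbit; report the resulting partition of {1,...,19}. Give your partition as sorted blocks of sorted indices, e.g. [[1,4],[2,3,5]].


Dynkin diagram of C (from the 4 off-diagonal −1 entries): A_3.

Alcove-folded reps (p=7, 19 weights, presented ϖ-order):

  λ_1+ρ ↦ (2, 0, 0)
  λ_2+ρ ↦ (0, 3, 3)
  λ_3+ρ ↦ (0, 0, 2)
  λ_4+ρ ↦ (0, 3, 3)
  λ_5+ρ ↦ (1, 4, 1)
  λ_6+ρ ↦ (2, 0, 0)
  λ_7+ρ ↦ (1, 4, 1)
  λ_8+ρ ↦ (1, 2, 0)
  λ_9+ρ ↦ (0, 0, 2)
  λ_10+ρ ↦ (0, 3, 3)
  λ_11+ρ ↦ (0, 0, 2)
  λ_12+ρ ↦ (1, 2, 0)
  λ_13+ρ ↦ (1, 2, 0)
  λ_14+ρ ↦ (2, 0, 0)
  λ_15+ρ ↦ (1, 2, 0)
  λ_16+ρ ↦ (1, 2, 0)
  λ_17+ρ ↦ (0, 0, 2)
  λ_18+ρ ↦ (0, 0, 2)
  λ_19+ρ ↦ (0, 3, 3)

Partition of {1..19} into 5 W_7-dot-orbits:

[[1, 6, 14], [2, 4, 10, 19], [3, 9, 11, 17, 18], [5, 7], [8, 12, 13, 15, 16]]


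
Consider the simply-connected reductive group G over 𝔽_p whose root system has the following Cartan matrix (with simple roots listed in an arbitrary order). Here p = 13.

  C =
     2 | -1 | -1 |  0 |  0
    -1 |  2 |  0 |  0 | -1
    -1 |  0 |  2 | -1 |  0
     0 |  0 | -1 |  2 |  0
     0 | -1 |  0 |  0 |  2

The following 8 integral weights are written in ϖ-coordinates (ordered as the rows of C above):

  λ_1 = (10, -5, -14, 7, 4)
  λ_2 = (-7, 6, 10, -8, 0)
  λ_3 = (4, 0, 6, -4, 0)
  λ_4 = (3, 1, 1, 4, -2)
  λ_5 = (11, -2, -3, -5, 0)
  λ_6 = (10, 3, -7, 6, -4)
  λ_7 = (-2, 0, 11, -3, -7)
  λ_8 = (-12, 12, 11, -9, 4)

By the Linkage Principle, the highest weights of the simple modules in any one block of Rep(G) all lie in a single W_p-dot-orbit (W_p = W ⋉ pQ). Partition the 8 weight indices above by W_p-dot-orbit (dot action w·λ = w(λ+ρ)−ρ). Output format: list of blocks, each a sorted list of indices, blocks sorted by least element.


A_5 Cartan matrix, 5 simple roots permuted; ρ=(1,1,1,1,1).

Alcove-folded reps (p=13, 8 weights, presented ϖ-order):

  λ_1+ρ ↦ (4, 1, 2, 5, 1) · λ_2+ρ ↦ (4, 1, 2, 5, 1) · λ_3+ρ ↦ (5, 1, 4, 2, 0) · λ_4+ρ ↦ (4, 1, 2, 5, 1) · λ_5+ρ ↦ (5, 1, 4, 2, 0) · λ_6+ρ ↦ (5, 1, 4, 2, 0) · λ_7+ρ ↦ (5, 1, 4, 2, 0) · λ_8+ρ ↦ (4, 1, 2, 5, 1)

Linkage partition of the 8 weights (2 classes, p=13):

[[1, 2, 4, 8], [3, 5, 6, 7]]


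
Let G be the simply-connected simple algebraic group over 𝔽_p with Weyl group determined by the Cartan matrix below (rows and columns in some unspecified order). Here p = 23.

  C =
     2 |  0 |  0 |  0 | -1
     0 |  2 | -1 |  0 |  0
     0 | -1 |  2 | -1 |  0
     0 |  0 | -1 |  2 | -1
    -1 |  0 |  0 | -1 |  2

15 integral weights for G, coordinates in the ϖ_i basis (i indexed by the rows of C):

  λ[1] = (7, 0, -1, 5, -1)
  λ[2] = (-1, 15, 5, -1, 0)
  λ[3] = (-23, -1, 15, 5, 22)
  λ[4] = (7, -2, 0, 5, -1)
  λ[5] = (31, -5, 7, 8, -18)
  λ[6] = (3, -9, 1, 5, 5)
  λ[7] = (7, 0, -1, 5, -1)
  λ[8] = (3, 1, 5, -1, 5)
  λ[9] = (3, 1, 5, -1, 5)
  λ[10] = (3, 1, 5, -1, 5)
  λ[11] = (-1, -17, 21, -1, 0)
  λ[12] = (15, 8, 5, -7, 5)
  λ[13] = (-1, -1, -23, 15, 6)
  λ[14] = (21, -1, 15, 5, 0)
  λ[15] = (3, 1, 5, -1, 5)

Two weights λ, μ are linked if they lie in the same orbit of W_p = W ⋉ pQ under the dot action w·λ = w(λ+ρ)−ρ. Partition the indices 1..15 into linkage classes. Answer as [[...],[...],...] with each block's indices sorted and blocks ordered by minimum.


Type A_5, rank 5, |W|=720; reorder rows/cols to standard.

Folding the 15 weights λ_j+ρ into Ā_23 (reps in the given 5-coord order):

  1: (8, 1, 0, 6, 0) · 2: (0, 16, 6, 0, 1) · 3: (0, 16, 6, 0, 1) · 4: (8, 1, 0, 6, 0) · 5: (6, 4, 4, 1, 8) · 6: (4, 2, 6, 0, 6) · 7: (8, 1, 0, 6, 0) · 8: (4, 2, 6, 0, 6) · 9: (4, 2, 6, 0, 6) · 10: (4, 2, 6, 0, 6) · 11: (0, 16, 6, 0, 1) · 12: (8, 1, 0, 6, 0) · 13: (0, 16, 6, 0, 1) · 14: (0, 16, 6, 0, 1) · 15: (4, 2, 6, 0, 6)

Partition of {1..15} into 4 W_23-dot-orbits:

[[1, 4, 7, 12], [2, 3, 11, 13, 14], [5], [6, 8, 9, 10, 15]]


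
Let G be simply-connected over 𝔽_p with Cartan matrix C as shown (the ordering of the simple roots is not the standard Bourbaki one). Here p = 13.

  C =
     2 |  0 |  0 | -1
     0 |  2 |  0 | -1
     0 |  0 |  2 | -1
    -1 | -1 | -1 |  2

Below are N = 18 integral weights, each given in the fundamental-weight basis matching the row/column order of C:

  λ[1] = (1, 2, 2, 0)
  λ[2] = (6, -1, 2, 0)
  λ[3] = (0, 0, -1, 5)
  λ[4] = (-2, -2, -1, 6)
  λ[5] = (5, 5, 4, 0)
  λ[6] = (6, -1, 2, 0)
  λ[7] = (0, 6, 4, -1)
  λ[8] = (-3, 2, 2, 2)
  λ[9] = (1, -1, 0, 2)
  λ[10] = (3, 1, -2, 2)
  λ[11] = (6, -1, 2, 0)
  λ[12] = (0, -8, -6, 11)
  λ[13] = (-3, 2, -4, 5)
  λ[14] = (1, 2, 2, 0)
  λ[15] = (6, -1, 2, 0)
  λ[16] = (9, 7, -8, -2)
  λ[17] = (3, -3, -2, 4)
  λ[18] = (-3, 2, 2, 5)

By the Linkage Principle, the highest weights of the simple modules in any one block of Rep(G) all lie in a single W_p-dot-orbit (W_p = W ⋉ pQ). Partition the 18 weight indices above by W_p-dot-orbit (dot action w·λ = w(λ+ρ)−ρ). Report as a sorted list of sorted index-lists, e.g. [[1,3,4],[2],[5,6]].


Type D_4, rank 4, |W|=192; reorder rows/cols to standard.

Folding the 18 weights λ_j+ρ into Ā_13 (reps in the given 4-coord order):

    1: (2, 3, 3, 1)
    2: (7, 0, 3, 1)
    3: (1, 1, 0, 5)
    4: (1, 1, 0, 5)
    5: (1, 1, 0, 5)
    6: (7, 0, 3, 1)
    7: (1, 7, 5, 0)
    8: (2, 3, 3, 1)
    9: (2, 0, 1, 3)
    10: (4, 2, 1, 2)
    11: (7, 0, 3, 1)
    12: (1, 7, 5, 0)
    13: (2, 3, 3, 1)
    14: (2, 3, 3, 1)
    15: (7, 0, 3, 1)
    16: (2, 0, 1, 3)
    17: (4, 2, 1, 2)
    18: (2, 3, 3, 1)

The 18 indices split into 6 linkage classes (same alcove rep ⇔ same W_13-dot-orbit):

[[1, 8, 13, 14, 18], [2, 6, 11, 15], [3, 4, 5], [7, 12], [9, 16], [10, 17]]


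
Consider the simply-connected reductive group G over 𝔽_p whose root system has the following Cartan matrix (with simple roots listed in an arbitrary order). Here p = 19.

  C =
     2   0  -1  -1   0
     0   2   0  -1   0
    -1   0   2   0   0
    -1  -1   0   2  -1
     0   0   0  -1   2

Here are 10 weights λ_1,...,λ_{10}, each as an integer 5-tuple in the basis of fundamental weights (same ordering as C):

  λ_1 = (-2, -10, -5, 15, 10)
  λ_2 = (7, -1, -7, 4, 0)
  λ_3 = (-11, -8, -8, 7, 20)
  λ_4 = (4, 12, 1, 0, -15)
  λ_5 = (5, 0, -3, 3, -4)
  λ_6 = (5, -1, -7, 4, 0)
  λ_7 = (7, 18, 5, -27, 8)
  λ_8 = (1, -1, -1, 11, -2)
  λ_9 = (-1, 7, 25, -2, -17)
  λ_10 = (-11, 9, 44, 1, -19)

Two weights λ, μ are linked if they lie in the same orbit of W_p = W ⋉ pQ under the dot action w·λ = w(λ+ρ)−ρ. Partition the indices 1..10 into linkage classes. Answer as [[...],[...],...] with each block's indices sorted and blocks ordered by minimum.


C ↔ D_5 under row/col permutation; |W(D_5)| = 1920.

Alcove-folded reps (p=19, 10 weights, presented ϖ-order):

  λ_1+ρ ↦ (4, 1, 2, 1, 3) · λ_2+ρ ↦ (0, 0, 6, 5, 1) · λ_3+ρ ↦ (0, 6, 2, 1, 2) · λ_4+ρ ↦ (0, 0, 6, 5, 1) · λ_5+ρ ↦ (4, 1, 2, 1, 3) · λ_6+ρ ↦ (0, 0, 6, 5, 1) · λ_7+ρ ↦ (0, 6, 2, 1, 2) · λ_8+ρ ↦ (0, 0, 6, 5, 1) · λ_9+ρ ↦ (0, 6, 2, 1, 2) · λ_10+ρ ↦ (0, 6, 2, 1, 2)

Linkage partition of the 10 weights (3 classes, p=19):

[[1, 5], [2, 4, 6, 8], [3, 7, 9, 10]]


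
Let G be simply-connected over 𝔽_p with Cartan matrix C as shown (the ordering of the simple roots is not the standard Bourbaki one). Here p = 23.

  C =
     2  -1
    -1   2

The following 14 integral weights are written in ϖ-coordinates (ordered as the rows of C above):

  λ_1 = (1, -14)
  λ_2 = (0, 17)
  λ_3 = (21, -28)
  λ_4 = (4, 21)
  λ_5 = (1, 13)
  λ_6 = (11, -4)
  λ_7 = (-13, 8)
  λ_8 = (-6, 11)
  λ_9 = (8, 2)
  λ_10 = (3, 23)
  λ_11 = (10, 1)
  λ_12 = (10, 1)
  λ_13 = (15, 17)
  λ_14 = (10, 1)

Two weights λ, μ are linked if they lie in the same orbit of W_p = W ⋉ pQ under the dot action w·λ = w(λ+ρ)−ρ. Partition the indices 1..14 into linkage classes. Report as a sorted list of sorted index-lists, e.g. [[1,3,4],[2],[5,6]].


A_2 Cartan matrix, 2 simple roots permuted; ρ=(1,1).

Folding the 14 weights λ_j+ρ into Ā_23 (reps in the given 2-coord order):

    λ_1+ρ ↦ (11, 2)
    λ_2+ρ ↦ (1, 18)
    λ_3+ρ ↦ (1, 18)
    λ_4+ρ ↦ (1, 18)
    λ_5+ρ ↦ (2, 14)
    λ_6+ρ ↦ (9, 3)
    λ_7+ρ ↦ (9, 3)
    λ_8+ρ ↦ (5, 7)
    λ_9+ρ ↦ (9, 3)
    λ_10+ρ ↦ (1, 18)
    λ_11+ρ ↦ (11, 2)
    λ_12+ρ ↦ (11, 2)
    λ_13+ρ ↦ (5, 7)
    λ_14+ρ ↦ (11, 2)

Linkage partition of the 14 weights (5 classes, p=23):

[[1, 11, 12, 14], [2, 3, 4, 10], [5], [6, 7, 9], [8, 13]]


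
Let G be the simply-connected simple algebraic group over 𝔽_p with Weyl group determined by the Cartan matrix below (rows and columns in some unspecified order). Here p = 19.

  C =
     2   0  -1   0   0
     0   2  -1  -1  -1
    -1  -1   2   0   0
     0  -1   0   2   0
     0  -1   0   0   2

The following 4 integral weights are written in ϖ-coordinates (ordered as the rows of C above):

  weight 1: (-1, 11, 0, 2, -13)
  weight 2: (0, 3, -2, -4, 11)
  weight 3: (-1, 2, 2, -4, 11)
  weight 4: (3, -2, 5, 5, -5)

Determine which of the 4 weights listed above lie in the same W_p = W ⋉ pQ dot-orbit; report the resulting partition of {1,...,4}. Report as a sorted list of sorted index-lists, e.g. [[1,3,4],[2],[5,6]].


C ↔ D_5 under row/col permutation; |W(D_5)| = 1920.

Folding the 4 weights λ_j+ρ into Ā_19 (reps in the given 5-coord order):

    λ_1+ρ ↦ (0, 0, 1, 3, 12)
    λ_2+ρ ↦ (0, 0, 1, 3, 12)
    λ_3+ρ ↦ (0, 0, 1, 3, 12)
    λ_4+ρ ↦ (4, 4, 1, 1, 1)

2 distinct reps among the 4 weights ⇒ 2 W_19-linkage classes:

[[1, 2, 3], [4]]


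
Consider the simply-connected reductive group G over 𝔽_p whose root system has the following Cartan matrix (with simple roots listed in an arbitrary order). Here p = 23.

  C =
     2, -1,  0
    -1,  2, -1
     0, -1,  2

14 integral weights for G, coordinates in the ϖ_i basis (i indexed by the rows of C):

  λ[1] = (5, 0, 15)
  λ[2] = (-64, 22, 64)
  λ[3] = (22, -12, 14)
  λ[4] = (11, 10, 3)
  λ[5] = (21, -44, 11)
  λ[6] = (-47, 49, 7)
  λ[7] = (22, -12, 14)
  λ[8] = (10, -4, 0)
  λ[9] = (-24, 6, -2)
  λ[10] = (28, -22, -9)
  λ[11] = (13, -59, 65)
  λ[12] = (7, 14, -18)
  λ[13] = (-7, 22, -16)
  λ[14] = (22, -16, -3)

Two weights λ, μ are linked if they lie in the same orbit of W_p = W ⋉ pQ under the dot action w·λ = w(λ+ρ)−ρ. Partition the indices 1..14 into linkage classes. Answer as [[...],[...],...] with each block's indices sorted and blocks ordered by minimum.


Root system A_3: the 3×3 matrix C matches after relabeling.

Ā_23 reps of the 14 weights (A_3, coords as presented):

  [1] (6, 1, 16);  [2] (2, 4, 0);  [3] (8, 11, 0);  [4] (8, 11, 0);  [5] (8, 1, 2);  [6] (8, 11, 0);  [7] (8, 11, 0);  [8] (8, 1, 2);  [9] (6, 1, 16);  [10] (6, 2, 15);  [11] (8, 1, 2);  [12] (6, 2, 15);  [13] (6, 2, 15);  [14] (6, 2, 15)

5 distinct reps among the 14 weights ⇒ 5 W_23-linkage classes:

[[1, 9], [2], [3, 4, 6, 7], [5, 8, 11], [10, 12, 13, 14]]


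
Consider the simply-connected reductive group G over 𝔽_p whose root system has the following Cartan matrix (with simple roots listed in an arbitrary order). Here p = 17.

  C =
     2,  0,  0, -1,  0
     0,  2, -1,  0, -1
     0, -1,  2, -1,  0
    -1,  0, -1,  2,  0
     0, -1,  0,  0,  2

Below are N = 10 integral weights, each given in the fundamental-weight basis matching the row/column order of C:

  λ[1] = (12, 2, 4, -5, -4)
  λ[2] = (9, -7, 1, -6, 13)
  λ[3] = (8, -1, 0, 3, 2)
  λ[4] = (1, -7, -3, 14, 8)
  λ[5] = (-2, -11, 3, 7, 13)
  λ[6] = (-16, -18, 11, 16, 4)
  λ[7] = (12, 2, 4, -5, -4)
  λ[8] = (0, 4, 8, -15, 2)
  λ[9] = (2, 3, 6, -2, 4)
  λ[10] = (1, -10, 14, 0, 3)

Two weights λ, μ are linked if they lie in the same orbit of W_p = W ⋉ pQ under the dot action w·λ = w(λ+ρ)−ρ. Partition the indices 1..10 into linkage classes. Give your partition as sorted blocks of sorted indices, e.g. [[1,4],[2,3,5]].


Dynkin diagram of C (from the 8 off-diagonal −1 entries): A_5.

W_17-reps of the 10 weights in Ā_17 (same 5-coord order as C):

    λ_1+ρ ↦ (9, 0, 1, 4, 3)
    λ_2+ρ ↦ (1, 3, 2, 4, 5)
    λ_3+ρ ↦ (9, 0, 1, 4, 3)
    λ_4+ρ ↦ (1, 2, 6, 7, 0)
    λ_5+ρ ↦ (1, 4, 6, 1, 4)
    λ_6+ρ ↦ (0, 0, 2, 3, 0)
    λ_7+ρ ↦ (9, 0, 1, 4, 3)
    λ_8+ρ ↦ (9, 0, 1, 4, 3)
    λ_9+ρ ↦ (1, 4, 6, 1, 4)
    λ_10+ρ ↦ (1, 4, 6, 1, 4)

Linkage partition of the 10 weights (5 classes, p=17):

[[1, 3, 7, 8], [2], [4], [5, 9, 10], [6]]


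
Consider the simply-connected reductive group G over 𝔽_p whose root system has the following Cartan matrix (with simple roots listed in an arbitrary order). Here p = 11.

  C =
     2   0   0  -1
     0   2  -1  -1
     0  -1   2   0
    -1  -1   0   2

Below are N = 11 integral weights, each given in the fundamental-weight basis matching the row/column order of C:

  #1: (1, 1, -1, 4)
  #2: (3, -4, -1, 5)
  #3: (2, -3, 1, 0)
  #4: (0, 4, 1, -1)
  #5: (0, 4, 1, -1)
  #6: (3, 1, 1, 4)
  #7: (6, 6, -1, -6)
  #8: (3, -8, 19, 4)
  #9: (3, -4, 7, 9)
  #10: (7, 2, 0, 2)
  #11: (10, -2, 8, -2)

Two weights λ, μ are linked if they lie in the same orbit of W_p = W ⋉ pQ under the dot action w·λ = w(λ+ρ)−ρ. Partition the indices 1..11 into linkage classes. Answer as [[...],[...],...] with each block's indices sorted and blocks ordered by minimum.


C ↔ A_4 under row/col permutation; |W(A_4)| = 120.

λ_j+ρ reflected into Ā_11 (⟨·,θ^∨⟩≤11); 4-tuples as given:

  1: (2, 2, 0, 5) · 2: (4, 0, 3, 3) · 3: (2, 1, 0, 1) · 4: (1, 5, 2, 0) · 5: (1, 5, 2, 0) · 6: (2, 2, 0, 5) · 7: (2, 2, 0, 5) · 8: (2, 2, 0, 5) · 9: (4, 0, 3, 3) · 10: (4, 0, 3, 3) · 11: (2, 1, 0, 1)

These 11 weights hit 4 W_11-dot-orbits; sizes (4, 3, 2, 2):

[[1, 6, 7, 8], [2, 9, 10], [3, 11], [4, 5]]


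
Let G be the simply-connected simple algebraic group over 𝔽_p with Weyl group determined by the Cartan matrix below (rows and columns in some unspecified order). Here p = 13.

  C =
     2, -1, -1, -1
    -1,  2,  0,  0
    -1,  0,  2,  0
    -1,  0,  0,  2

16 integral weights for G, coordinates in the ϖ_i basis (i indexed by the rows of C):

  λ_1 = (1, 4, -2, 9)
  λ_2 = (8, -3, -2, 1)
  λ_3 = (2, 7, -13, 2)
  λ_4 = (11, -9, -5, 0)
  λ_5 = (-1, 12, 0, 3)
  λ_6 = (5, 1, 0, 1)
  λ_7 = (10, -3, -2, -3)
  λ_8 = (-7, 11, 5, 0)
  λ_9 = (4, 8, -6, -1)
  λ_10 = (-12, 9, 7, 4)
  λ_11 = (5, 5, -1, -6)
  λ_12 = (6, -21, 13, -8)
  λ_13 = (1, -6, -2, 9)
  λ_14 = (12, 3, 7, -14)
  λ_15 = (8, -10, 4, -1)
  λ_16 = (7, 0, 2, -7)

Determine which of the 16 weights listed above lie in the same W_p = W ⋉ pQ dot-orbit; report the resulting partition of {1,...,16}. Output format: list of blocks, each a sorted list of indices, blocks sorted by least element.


D_4 Cartan matrix, 4 simple roots permuted; ρ=(1,1,1,1).

Alcove-folded reps (p=13, 16 weights, presented ϖ-order):

  λ_1 → (1, 1, 3, 6)
  λ_2 → (2, 2, 1, 2)
  λ_3 → (1, 1, 3, 6)
  λ_4 → (0, 8, 4, 1)
  λ_5 → (0, 8, 4, 1)
  λ_6 → (2, 2, 1, 2)
  λ_7 → (2, 2, 1, 2)
  λ_8 → (1, 6, 0, 5)
  λ_9 → (0, 8, 4, 1)
  λ_10 → (1, 1, 3, 6)
  λ_11 → (1, 6, 0, 5)
  λ_12 → (1, 6, 0, 5)
  λ_13 → (1, 1, 3, 6)
  λ_14 → (0, 8, 4, 1)
  λ_15 → (0, 8, 4, 1)
  λ_16 → (1, 1, 3, 6)

These 16 weights hit 4 W_13-dot-orbits; sizes (5, 3, 5, 3):

[[1, 3, 10, 13, 16], [2, 6, 7], [4, 5, 9, 14, 15], [8, 11, 12]]


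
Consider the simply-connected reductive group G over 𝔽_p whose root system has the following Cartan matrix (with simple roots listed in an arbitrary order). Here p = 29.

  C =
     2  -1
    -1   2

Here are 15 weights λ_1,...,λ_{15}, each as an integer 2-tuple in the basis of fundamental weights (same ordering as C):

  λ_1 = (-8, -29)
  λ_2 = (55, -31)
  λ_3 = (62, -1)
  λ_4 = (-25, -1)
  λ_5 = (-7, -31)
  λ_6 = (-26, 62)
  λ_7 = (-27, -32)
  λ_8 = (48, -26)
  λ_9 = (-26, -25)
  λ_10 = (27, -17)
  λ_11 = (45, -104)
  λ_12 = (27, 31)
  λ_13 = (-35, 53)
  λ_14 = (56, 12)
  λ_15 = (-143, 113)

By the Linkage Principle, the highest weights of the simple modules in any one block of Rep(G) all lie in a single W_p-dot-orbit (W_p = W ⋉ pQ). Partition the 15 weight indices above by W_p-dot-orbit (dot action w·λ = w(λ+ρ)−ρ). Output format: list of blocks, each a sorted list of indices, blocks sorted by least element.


Root system A_2: the 2×2 matrix C matches after relabeling.

W_29-reps of the 15 weights in Ā_29 (same 2-coord order as C):

  1: (22, 1) · 2: (1, 2) · 3: (0, 24) · 4: (0, 24) · 5: (22, 1) · 6: (4, 5) · 7: (1, 2) · 8: (4, 5) · 9: (4, 5) · 10: (12, 16) · 11: (12, 1) · 12: (1, 2) · 13: (4, 5) · 14: (12, 16) · 15: (1, 2)

The 15 indices split into 6 linkage classes (same alcove rep ⇔ same W_29-dot-orbit):

[[1, 5], [2, 7, 12, 15], [3, 4], [6, 8, 9, 13], [10, 14], [11]]


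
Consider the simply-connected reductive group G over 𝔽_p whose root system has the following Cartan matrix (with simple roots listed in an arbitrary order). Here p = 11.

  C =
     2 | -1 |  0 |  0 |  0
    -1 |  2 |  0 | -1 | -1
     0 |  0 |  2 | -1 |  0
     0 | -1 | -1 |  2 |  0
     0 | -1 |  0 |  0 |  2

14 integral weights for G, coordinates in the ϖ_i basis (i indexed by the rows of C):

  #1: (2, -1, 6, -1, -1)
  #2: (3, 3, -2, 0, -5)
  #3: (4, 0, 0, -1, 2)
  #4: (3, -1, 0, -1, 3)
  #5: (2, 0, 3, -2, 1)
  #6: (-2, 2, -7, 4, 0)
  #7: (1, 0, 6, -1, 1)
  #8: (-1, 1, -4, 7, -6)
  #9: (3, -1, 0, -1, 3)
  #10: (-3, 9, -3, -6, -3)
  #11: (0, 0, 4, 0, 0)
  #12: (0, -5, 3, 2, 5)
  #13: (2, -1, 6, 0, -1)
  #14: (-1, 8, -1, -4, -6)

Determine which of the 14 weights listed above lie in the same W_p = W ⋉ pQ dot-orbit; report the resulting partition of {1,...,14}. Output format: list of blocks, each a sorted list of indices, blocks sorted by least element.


Dynkin diagram of C (from the 8 off-diagonal −1 entries): D_5.

Alcove-folded reps (p=11, 14 weights, presented ϖ-order):

  λ_1+ρ ↦ (3, 0, 7, 0, 0) · λ_2+ρ ↦ (4, 0, 1, 0, 4) · λ_3+ρ ↦ (5, 1, 1, 0, 3) · λ_4+ρ ↦ (4, 0, 1, 0, 4) · λ_5+ρ ↦ (3, 0, 3, 1, 2) · λ_6+ρ ↦ (1, 1, 5, 1, 1) · λ_7+ρ ↦ (1, 1, 5, 1, 1) · λ_8+ρ ↦ (3, 0, 3, 1, 2) · λ_9+ρ ↦ (4, 0, 1, 0, 4) · λ_10+ρ ↦ (1, 1, 5, 1, 1) · λ_11+ρ ↦ (1, 1, 5, 1, 1) · λ_12+ρ ↦ (3, 0, 3, 1, 2) · λ_13+ρ ↦ (3, 0, 7, 0, 0) · λ_14+ρ ↦ (0, 1, 3, 0, 5)

Grouping the 14 weights by Ā_11-representative: 6 linkage classes.

[[1, 13], [2, 4, 9], [3], [5, 8, 12], [6, 7, 10, 11], [14]]


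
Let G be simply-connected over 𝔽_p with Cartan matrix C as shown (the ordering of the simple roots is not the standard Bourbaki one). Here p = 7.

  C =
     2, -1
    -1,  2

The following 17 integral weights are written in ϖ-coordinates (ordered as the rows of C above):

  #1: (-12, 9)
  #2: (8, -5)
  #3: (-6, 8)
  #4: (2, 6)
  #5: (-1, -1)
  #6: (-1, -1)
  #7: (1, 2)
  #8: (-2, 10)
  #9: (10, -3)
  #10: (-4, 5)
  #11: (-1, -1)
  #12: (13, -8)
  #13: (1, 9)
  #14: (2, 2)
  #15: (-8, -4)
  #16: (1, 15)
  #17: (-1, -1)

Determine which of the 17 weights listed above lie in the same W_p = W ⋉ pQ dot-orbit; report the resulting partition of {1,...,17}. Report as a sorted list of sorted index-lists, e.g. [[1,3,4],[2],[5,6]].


Root system A_2: the 2×2 matrix C matches after relabeling.

Each λ_j+ρ reduced to Ā_7; 2-tuples below use C's row order:

  1: (3, 3) · 2: (3, 2) · 3: (3, 2) · 4: (0, 4) · 5: (0, 0) · 6: (0, 0) · 7: (2, 3) · 8: (3, 3) · 9: (3, 2) · 10: (3, 3) · 11: (0, 0) · 12: (0, 0) · 13: (3, 2) · 14: (3, 3) · 15: (0, 4) · 16: (3, 2) · 17: (0, 0)

The 17 indices split into 5 linkage classes (same alcove rep ⇔ same W_7-dot-orbit):

[[1, 8, 10, 14], [2, 3, 9, 13, 16], [4, 15], [5, 6, 11, 12, 17], [7]]


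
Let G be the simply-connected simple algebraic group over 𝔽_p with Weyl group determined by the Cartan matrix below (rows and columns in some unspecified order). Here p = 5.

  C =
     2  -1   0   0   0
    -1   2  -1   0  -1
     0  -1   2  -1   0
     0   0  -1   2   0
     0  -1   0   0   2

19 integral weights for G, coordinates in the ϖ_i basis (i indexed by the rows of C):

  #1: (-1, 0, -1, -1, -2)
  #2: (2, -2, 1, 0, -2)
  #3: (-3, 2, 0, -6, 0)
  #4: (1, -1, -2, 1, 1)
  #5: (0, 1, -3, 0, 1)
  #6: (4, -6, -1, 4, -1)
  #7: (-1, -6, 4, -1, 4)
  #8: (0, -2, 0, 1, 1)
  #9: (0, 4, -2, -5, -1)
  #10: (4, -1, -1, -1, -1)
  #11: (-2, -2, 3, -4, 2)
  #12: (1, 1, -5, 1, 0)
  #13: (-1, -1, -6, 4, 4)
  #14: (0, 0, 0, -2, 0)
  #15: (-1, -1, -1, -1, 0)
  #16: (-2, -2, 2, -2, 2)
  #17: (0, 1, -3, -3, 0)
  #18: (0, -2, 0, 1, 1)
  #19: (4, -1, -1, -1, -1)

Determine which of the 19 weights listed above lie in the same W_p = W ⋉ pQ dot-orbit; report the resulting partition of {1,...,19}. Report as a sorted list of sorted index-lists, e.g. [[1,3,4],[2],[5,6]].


Type D_5, rank 5, |W|=1920; reorder rows/cols to standard.

Ā_5 reps of the 19 weights (D_5, coords as presented):

    [1] (0, 0, 0, 0, 1)
    [2] (1, 1, 0, 1, 1)
    [3] (1, 0, 0, 1, 2)
    [4] (1, 1, 0, 1, 1)
    [5] (1, 0, 0, 1, 2)
    [6] (5, 0, 0, 0, 0)
    [7] (5, 0, 0, 0, 0)
    [8] (0, 1, 0, 2, 1)
    [9] (0, 0, 0, 0, 1)
    [10] (5, 0, 0, 0, 0)
    [11] (1, 0, 0, 2, 1)
    [12] (0, 1, 0, 2, 1)
    [13] (5, 0, 0, 0, 0)
    [14] (1, 1, 0, 1, 1)
    [15] (0, 0, 0, 0, 1)
    [16] (1, 1, 0, 1, 1)
    [17] (1, 0, 0, 2, 1)
    [18] (0, 1, 0, 2, 1)
    [19] (5, 0, 0, 0, 0)

Linkage partition of the 19 weights (6 classes, p=5):

[[1, 9, 15], [2, 4, 14, 16], [3, 5], [6, 7, 10, 13, 19], [8, 12, 18], [11, 17]]


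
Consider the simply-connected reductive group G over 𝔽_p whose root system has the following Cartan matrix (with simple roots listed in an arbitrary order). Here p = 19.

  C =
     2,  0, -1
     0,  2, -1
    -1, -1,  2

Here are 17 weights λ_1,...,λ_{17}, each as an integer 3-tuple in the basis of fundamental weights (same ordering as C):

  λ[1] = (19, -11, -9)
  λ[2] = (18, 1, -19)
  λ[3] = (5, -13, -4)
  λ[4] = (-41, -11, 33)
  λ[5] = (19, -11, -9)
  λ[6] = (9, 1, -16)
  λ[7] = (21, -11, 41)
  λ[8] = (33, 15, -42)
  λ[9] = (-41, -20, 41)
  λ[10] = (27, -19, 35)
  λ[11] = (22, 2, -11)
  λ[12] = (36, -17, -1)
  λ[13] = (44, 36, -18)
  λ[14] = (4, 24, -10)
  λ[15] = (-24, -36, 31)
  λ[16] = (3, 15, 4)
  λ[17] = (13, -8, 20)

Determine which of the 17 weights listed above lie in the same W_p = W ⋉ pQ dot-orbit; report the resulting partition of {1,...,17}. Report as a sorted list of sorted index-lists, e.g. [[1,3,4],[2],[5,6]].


Type A_3, rank 3, |W|=24; reorder rows/cols to standard.

W_19-reps of the 17 weights in Ā_19 (same 3-coord order as C):

  [1] (1, 7, 10) · [2] (1, 16, 2) · [3] (9, 3, 3) · [4] (2, 10, 3) · [5] (1, 7, 10) · [6] (2, 10, 3) · [7] (9, 3, 3) · [8] (9, 3, 3) · [9] (2, 15, 0) · [10] (1, 7, 10) · [11] (9, 3, 3) · [12] (1, 16, 2) · [13] (1, 7, 10) · [14] (2, 10, 3) · [15] (9, 3, 3) · [16] (2, 10, 3) · [17] (2, 9, 3)

Linkage partition of the 17 weights (6 classes, p=19):

[[1, 5, 10, 13], [2, 12], [3, 7, 8, 11, 15], [4, 6, 14, 16], [9], [17]]


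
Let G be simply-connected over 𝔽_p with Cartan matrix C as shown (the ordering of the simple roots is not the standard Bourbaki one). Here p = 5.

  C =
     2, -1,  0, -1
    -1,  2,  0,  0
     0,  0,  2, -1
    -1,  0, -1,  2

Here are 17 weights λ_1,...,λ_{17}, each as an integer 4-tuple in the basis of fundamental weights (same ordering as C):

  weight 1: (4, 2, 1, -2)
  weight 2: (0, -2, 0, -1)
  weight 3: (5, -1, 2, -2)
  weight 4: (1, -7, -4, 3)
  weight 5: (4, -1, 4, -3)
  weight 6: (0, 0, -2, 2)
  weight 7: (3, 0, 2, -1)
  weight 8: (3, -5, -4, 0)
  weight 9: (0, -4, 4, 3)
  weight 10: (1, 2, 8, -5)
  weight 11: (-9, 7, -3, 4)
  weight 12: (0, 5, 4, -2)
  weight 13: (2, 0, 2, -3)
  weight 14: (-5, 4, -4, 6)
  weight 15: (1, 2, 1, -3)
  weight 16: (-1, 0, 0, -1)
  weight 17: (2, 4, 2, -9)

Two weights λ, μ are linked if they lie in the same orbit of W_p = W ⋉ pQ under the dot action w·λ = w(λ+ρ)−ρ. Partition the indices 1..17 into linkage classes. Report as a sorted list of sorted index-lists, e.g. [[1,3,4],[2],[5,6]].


Dynkin diagram of C (from the 6 off-diagonal −1 entries): A_4.

Alcove-folded reps (p=5, 17 weights, presented ϖ-order):

  1: (1, 1, 1, 2);  2: (0, 1, 1, 0);  3: (2, 2, 0, 0);  4: (1, 1, 1, 2);  5: (0, 3, 0, 2);  6: (1, 1, 1, 2);  7: (2, 2, 0, 0);  8: (2, 2, 1, 0);  9: (2, 2, 0, 0);  10: (2, 2, 0, 0);  11: (0, 3, 0, 2);  12: (0, 1, 1, 0);  13: (1, 1, 1, 2);  14: (2, 2, 0, 0);  15: (0, 3, 0, 2);  16: (0, 1, 1, 0);  17: (0, 3, 0, 2)

These 17 weights hit 5 W_5-dot-orbits; sizes (4, 3, 5, 4, 1):

[[1, 4, 6, 13], [2, 12, 16], [3, 7, 9, 10, 14], [5, 11, 15, 17], [8]]


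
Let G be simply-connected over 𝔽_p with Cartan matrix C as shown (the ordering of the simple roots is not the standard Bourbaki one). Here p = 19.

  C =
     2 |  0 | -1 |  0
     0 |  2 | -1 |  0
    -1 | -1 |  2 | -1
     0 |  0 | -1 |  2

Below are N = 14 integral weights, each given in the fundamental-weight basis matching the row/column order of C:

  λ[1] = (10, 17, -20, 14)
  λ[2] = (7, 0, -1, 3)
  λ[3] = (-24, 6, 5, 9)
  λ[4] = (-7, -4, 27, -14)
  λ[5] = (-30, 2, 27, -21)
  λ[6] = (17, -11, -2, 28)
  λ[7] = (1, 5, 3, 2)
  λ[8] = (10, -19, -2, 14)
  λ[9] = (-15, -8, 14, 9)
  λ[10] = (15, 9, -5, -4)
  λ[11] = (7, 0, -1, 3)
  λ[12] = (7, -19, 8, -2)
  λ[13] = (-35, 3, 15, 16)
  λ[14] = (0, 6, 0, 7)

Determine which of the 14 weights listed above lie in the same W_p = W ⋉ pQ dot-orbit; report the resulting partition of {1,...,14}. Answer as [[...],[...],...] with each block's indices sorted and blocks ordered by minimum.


Root system D_4: the 4×4 matrix C matches after relabeling.

Ā_19 reps of the 14 weights (D_4, coords as presented):

  λ_1 → (8, 1, 0, 4)
  λ_2 → (8, 1, 0, 4)
  λ_3 → (2, 6, 4, 3)
  λ_4 → (3, 6, 0, 4)
  λ_5 → (1, 7, 1, 8)
  λ_6 → (1, 7, 1, 8)
  λ_7 → (2, 6, 4, 3)
  λ_8 → (8, 1, 0, 4)
  λ_9 → (8, 1, 0, 4)
  λ_10 → (9, 3, 0, 4)
  λ_11 → (8, 1, 0, 4)
  λ_12 → (1, 7, 1, 8)
  λ_13 → (1, 1, 0, 14)
  λ_14 → (1, 7, 1, 8)

The 14 indices split into 6 linkage classes (same alcove rep ⇔ same W_19-dot-orbit):

[[1, 2, 8, 9, 11], [3, 7], [4], [5, 6, 12, 14], [10], [13]]


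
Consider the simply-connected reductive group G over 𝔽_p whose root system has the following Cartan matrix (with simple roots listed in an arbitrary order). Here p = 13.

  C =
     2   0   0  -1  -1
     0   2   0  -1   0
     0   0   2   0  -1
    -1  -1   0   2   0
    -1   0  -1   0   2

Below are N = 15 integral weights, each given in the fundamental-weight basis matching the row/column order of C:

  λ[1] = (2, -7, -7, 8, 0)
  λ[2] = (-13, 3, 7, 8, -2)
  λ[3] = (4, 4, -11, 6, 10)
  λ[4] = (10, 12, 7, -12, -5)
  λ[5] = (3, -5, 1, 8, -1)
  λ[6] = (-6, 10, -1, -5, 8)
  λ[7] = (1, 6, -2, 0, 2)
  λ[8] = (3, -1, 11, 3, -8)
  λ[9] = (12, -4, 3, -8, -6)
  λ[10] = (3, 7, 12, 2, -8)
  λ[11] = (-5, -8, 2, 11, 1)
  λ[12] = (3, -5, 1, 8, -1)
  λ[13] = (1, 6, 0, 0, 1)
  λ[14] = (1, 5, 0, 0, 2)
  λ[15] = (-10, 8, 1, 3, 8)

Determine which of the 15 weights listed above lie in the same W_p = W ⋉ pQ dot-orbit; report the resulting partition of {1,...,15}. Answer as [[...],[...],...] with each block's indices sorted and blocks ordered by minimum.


Dynkin diagram of C (from the 8 off-diagonal −1 entries): A_5.

Ā_13 reps of the 15 weights (A_5, coords as presented):

  λ_1 → (2, 6, 1, 1, 3);  λ_2 → (3, 0, 5, 1, 4);  λ_3 → (2, 7, 1, 1, 2);  λ_4 → (4, 2, 0, 5, 0);  λ_5 → (4, 2, 0, 5, 0);  λ_6 → (4, 2, 0, 5, 0);  λ_7 → (2, 7, 1, 1, 2);  λ_8 → (3, 0, 5, 1, 4);  λ_9 → (2, 7, 1, 1, 2);  λ_10 → (3, 0, 2, 0, 2);  λ_11 → (2, 7, 1, 1, 2);  λ_12 → (4, 2, 0, 5, 0);  λ_13 → (2, 7, 1, 1, 2);  λ_14 → (2, 6, 1, 1, 3);  λ_15 → (4, 2, 0, 5, 0)

The 15 indices split into 5 linkage classes (same alcove rep ⇔ same W_13-dot-orbit):

[[1, 14], [2, 8], [3, 7, 9, 11, 13], [4, 5, 6, 12, 15], [10]]


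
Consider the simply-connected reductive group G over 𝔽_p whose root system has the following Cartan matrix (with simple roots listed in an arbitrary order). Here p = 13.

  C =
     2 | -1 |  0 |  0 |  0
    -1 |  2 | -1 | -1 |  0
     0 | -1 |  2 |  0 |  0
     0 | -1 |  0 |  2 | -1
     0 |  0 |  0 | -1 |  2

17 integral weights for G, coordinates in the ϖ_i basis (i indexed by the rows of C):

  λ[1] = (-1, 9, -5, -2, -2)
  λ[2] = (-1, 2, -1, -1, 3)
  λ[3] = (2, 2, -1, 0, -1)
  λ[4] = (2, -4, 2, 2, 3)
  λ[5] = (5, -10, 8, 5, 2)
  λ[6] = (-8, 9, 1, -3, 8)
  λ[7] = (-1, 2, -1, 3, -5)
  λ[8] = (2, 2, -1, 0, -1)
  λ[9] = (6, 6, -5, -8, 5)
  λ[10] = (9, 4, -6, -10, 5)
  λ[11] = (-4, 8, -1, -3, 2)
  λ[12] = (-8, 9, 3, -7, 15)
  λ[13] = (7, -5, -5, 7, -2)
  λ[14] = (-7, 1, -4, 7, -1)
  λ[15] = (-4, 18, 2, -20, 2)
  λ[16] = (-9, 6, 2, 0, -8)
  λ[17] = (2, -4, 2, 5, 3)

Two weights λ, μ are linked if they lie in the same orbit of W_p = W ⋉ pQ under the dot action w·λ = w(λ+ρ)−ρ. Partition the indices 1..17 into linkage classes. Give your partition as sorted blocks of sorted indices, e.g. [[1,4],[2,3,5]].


Cartan matrix: type D_5 (|W|=1920); un-permuting the 5 rows.

W_13-reps of the 17 weights in Ā_13 (same 5-coord order as C):

  1: (0, 3, 4, 1, 0) · 2: (0, 3, 0, 0, 4) · 3: (3, 3, 0, 1, 0) · 4: (0, 3, 0, 0, 4) · 5: (3, 3, 0, 1, 0) · 6: (1, 2, 4, 1, 0) · 7: (0, 3, 0, 0, 4) · 8: (3, 3, 0, 1, 0) · 9: (3, 3, 0, 1, 0) · 10: (1, 2, 4, 1, 0) · 11: (3, 3, 0, 1, 0) · 12: (1, 2, 4, 1, 0) · 13: (0, 3, 4, 1, 0) · 14: (1, 2, 4, 1, 0) · 15: (0, 3, 0, 0, 4) · 16: (1, 2, 4, 1, 0) · 17: (0, 3, 0, 0, 4)

The 17 indices split into 4 linkage classes (same alcove rep ⇔ same W_13-dot-orbit):

[[1, 13], [2, 4, 7, 15, 17], [3, 5, 8, 9, 11], [6, 10, 12, 14, 16]]


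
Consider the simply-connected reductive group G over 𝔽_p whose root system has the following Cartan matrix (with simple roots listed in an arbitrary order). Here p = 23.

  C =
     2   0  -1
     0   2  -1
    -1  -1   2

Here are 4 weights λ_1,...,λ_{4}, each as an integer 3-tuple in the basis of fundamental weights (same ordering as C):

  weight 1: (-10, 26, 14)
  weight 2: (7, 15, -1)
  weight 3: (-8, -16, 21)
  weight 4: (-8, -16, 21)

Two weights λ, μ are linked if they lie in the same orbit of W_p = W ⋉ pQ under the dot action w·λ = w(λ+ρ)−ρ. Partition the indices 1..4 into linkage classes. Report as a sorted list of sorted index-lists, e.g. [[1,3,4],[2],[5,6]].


C ↔ A_3 under row/col permutation; |W(A_3)| = 24.

Each λ_j+ρ reduced to Ā_23; 3-tuples below use C's row order:

    [1] (6, 4, 4)
    [2] (7, 15, 0)
    [3] (7, 15, 0)
    [4] (7, 15, 0)

These 4 weights hit 2 W_23-dot-orbits; sizes (1, 3):

[[1], [2, 3, 4]]


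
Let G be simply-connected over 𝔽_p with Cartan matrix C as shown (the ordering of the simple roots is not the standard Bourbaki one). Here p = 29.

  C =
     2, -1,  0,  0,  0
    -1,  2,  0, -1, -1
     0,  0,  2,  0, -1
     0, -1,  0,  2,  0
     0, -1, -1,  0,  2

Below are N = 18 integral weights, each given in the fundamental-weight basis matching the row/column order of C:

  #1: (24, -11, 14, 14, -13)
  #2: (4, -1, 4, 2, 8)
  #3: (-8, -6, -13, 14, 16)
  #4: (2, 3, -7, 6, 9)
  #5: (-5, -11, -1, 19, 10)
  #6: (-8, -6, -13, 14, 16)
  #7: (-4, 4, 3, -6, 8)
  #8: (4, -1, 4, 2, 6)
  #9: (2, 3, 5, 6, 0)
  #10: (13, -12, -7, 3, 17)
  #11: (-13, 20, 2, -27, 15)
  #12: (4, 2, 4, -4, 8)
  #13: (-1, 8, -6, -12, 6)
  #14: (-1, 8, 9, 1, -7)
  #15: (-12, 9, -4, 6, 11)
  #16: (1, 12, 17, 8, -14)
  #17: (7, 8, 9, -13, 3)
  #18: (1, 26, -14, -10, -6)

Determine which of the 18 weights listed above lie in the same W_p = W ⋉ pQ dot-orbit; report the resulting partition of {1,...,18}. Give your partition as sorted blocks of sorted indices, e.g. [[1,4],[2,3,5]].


Dynkin diagram of C (from the 8 off-diagonal −1 entries): D_5.

Each λ_j+ρ reduced to Ā_29; 5-tuples below use C's row order:

  1: (3, 4, 6, 7, 1)
  2: (5, 0, 5, 3, 7)
  3: (5, 0, 5, 3, 7)
  4: (3, 4, 6, 7, 1)
  5: (10, 1, 3, 6, 0)
  6: (5, 0, 5, 3, 7)
  7: (0, 3, 4, 2, 6)
  8: (5, 0, 5, 3, 7)
  9: (3, 4, 6, 7, 1)
  10: (3, 4, 6, 7, 1)
  11: (5, 1, 8, 9, 2)
  12: (5, 0, 5, 3, 7)
  13: (2, 0, 5, 9, 0)
  14: (0, 3, 4, 2, 6)
  15: (10, 1, 3, 6, 0)
  16: (2, 0, 5, 9, 0)
  17: (5, 1, 8, 9, 2)
  18: (2, 0, 5, 9, 0)

Partition of {1..18} into 6 W_29-dot-orbits:

[[1, 4, 9, 10], [2, 3, 6, 8, 12], [5, 15], [7, 14], [11, 17], [13, 16, 18]]


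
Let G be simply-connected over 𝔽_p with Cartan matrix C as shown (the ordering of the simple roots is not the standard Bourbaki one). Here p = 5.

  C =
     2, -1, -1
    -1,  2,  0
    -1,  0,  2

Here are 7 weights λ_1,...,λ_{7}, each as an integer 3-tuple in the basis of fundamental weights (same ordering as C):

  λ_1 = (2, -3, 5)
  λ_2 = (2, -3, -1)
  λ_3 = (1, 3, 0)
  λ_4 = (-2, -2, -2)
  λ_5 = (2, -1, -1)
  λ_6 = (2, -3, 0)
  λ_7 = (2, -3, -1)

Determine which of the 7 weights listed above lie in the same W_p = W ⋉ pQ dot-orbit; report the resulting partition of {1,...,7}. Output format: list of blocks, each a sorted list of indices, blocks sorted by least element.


Dynkin diagram of C (from the 4 off-diagonal −1 entries): A_3.

λ_j+ρ reflected into Ā_5 (⟨·,θ^∨⟩≤5); 3-tuples as given:

  [1] (1, 1, 1)
  [2] (1, 2, 0)
  [3] (1, 2, 1)
  [4] (1, 1, 1)
  [5] (3, 0, 0)
  [6] (1, 2, 1)
  [7] (1, 2, 0)

These 7 weights hit 4 W_5-dot-orbits; sizes (2, 2, 2, 1):

[[1, 4], [2, 7], [3, 6], [5]]


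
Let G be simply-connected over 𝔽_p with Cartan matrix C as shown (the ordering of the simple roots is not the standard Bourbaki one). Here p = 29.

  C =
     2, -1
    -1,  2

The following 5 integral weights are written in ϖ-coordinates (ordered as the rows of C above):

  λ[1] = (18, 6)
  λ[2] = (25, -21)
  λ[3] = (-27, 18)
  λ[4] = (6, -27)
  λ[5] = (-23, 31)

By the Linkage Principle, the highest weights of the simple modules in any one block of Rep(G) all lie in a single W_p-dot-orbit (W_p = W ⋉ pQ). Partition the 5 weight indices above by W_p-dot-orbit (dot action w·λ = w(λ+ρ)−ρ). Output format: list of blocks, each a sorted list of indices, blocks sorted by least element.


Dynkin diagram of C (from the 2 off-diagonal −1 entries): A_2.

λ_j+ρ reflected into Ā_29 (⟨·,θ^∨⟩≤29); 2-tuples as given:

  1: (19, 7)
  2: (6, 20)
  3: (19, 7)
  4: (19, 7)
  5: (19, 7)

Linkage partition of the 5 weights (2 classes, p=29):

[[1, 3, 4, 5], [2]]


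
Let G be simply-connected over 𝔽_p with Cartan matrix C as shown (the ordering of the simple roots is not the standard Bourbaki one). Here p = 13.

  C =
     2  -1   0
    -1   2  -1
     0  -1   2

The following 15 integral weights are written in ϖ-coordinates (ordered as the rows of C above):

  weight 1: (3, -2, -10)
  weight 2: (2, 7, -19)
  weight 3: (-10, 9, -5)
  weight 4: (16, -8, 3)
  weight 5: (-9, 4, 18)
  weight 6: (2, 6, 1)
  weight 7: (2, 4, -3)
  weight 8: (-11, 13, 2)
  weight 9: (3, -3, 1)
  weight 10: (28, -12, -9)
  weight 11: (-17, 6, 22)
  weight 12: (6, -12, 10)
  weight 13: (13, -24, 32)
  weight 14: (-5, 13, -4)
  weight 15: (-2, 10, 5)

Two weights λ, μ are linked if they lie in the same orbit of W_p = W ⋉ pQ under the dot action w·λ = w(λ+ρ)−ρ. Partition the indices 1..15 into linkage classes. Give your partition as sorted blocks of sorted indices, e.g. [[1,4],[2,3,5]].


Cartan matrix: type A_3 (|W|=24); un-permuting the 3 rows.

λ_j+ρ reflected into Ā_13 (⟨·,θ^∨⟩≤13); 3-tuples as given:

    1: (6, 3, 1)
    2: (2, 3, 3)
    3: (6, 3, 1)
    4: (6, 3, 1)
    5: (3, 3, 2)
    6: (3, 7, 2)
    7: (3, 3, 2)
    8: (6, 3, 1)
    9: (2, 2, 0)
    10: (3, 3, 2)
    11: (6, 3, 1)
    12: (4, 7, 0)
    13: (3, 7, 2)
    14: (3, 7, 2)
    15: (3, 7, 2)

Linkage partition of the 15 weights (6 classes, p=13):

[[1, 3, 4, 8, 11], [2], [5, 7, 10], [6, 13, 14, 15], [9], [12]]
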